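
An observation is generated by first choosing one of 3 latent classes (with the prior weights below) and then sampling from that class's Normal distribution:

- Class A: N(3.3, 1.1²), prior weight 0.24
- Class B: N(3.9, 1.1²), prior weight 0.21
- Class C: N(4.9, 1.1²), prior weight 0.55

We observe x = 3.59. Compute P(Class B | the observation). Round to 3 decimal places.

0.287

Apply Bayes' rule: the posterior for each component is proportional to its prior times its likelihood at x.
Component likelihoods at x = 3.59:
  L_A = (1/(1.1·√(2π)))·exp(−(3.59−3.3)²/(2·1.1²)) = 0.362675·exp(-0.03475) = 0.350288
  L_B = (1/(1.1·√(2π)))·exp(−(3.59−3.9)²/(2·1.1²)) = 0.362675·exp(-0.03971) = 0.348555
  L_C = (1/(1.1·√(2π)))·exp(−(3.59−4.9)²/(2·1.1²)) = 0.362675·exp(-0.70913) = 0.178462
Weight by the priors:
  π_A·L_A = 0.24 × 0.350288 = 0.084069
  π_B·L_B = 0.21 × 0.348555 = 0.0731965
  π_C·L_C = 0.55 × 0.178462 = 0.098154
Sum: 0.084069 + 0.0731965 + 0.098154 = 0.25542
Responsibility of Class B: 0.0731965 / 0.25542 ≈ 0.287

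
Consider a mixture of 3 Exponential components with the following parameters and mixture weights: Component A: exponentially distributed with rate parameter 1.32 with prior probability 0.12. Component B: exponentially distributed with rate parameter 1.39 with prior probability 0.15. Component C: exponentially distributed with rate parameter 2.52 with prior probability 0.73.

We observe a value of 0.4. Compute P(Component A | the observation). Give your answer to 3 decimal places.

0.106

By Bayes' theorem, P(k | x) = P(Z=k) f_k(x) / Σ_j P(Z=j) f_j(x).
Component likelihoods at x = 0.4:
  L_A = 1.32·e^(−1.32·0.4) = 1.32·e^(−0.5280) = 0.778514
  L_B = 1.39·e^(−1.39·0.4) = 1.39·e^(−0.5560) = 0.797163
  L_C = 2.52·e^(−2.52·0.4) = 2.52·e^(−1.0080) = 0.919669
Weight by the priors:
  P(Z=A)·L_A = 0.12 × 0.778514 = 0.0934217
  P(Z=B)·L_B = 0.15 × 0.797163 = 0.119574
  P(Z=C)·L_C = 0.73 × 0.919669 = 0.671359
Sum: 0.0934217 + 0.119574 + 0.671359 = 0.884355
Responsibility of Component A: 0.0934217 / 0.884355 ≈ 0.106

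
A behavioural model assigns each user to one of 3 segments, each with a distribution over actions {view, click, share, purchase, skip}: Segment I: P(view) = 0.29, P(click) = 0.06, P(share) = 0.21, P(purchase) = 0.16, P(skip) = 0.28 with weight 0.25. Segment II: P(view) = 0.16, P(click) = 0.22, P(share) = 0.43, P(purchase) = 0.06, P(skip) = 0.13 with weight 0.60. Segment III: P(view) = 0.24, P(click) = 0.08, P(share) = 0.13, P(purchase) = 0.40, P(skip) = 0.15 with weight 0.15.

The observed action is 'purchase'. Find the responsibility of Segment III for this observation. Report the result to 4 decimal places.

Apply Bayes' rule: the posterior for each component is proportional to its prior times its likelihood at x.
Categorical probabilities:
  p_I = P(purchase | comp) = 0.16
  p_II = P(purchase | comp) = 0.06
  p_III = P(purchase | comp) = 0.40
Weight by the priors:
  w_I·p_I = 0.25 × 0.16 = 0.04
  w_II·p_II = 0.60 × 0.06 = 0.036
  w_III·p_III = 0.15 × 0.4 = 0.06
Marginal: 0.04 + 0.036 + 0.06 = 0.136
Responsibility of Segment III: 0.06 / 0.136 ≈ 0.4412

0.4412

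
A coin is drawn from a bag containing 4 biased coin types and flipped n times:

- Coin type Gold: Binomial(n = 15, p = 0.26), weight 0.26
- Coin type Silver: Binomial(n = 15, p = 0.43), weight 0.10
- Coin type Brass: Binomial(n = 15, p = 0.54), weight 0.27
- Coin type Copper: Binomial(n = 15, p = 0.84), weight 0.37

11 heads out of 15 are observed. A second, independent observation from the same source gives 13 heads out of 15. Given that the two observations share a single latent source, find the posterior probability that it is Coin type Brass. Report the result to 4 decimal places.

0.0101

By Bayes' theorem, P(k | x) = π_k f_k(x) / Σ_j π_j f_j(x).
Since both observations come from the same component, the likelihood for component k is f_k(x₁)·f_k(x₂).
  p_Gold = [C(15,11)·0.26^11·0.74^4 = 1365·3.67034e-07·0.299866 = 0.000150233] × [1.42661e-06] = 2.14325e-10
  p_Silver = [C(15,11)·0.43^11·0.57^4 = 1365·9.29294e-05·0.10556 = 0.0133901] × [0.000586177] = 7.84899e-06
  p_Brass = [C(15,11)·0.54^11·0.46^4 = 1365·0.0011385·0.0447746 = 0.0695817] × [0.00737605] = 0.000513238
  p_Copper = [C(15,11)·0.84^11·0.16^4 = 1365·0.146917·0.00065536 = 0.131427] × [0.278651] = 0.0366222
Unnormalised posteriors:
  π_Gold·p_Gold = 0.26 × 2.14325e-10 = 5.57245e-11
  π_Silver·p_Silver = 0.10 × 7.84899e-06 = 7.84899e-07
  π_Brass·p_Brass = 0.27 × 0.000513238 = 0.000138574
  π_Copper·p_Copper = 0.37 × 0.0366222 = 0.0135502
Evidence: 5.57245e-11 + 7.84899e-07 + 0.000138574 + 0.0135502 = 0.0136896
P(Coin type Brass | data) = 0.000138574 / 0.0136896 ≈ 0.0101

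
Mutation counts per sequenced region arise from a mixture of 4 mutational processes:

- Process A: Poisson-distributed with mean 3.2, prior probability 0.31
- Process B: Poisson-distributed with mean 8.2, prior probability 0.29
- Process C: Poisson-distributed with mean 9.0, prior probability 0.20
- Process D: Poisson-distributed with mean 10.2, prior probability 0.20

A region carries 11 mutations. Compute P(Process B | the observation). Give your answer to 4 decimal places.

P(component k | x) = π_k·f_k(x) / marginal(x), where marginal(x) = Σ_j π_j·f_j(x).
Poisson probabilities:
  f_A = 0.000367919
  f_B = 0.07755
  f_C = 0.0970201
  f_D = 0.115782
Weight by the priors:
  π_A·f_A = 0.31 × 0.000367919 = 0.000114055
  π_B·f_B = 0.29 × 0.07755 = 0.0224895
  π_C·f_C = 0.20 × 0.0970201 = 0.019404
  π_D·f_D = 0.20 × 0.115782 = 0.0231565
Marginal: 0.000114055 + 0.0224895 + 0.019404 + 0.0231565 = 0.065164
P(Process B | x) ≈ 0.3451

0.3451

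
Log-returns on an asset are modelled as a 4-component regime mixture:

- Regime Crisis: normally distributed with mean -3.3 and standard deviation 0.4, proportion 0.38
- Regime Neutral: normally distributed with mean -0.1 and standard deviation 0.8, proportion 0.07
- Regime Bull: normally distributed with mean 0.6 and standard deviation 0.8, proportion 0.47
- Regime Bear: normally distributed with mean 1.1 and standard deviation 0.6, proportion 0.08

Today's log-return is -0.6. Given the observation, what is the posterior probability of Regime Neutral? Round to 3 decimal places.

Posterior ∝ prior × likelihood, so P(k | x) ∝ w_k f_k(x); normalise over all components.
Normal densities:
  f_Crisis = 1.27373e-10
  f_Neutral = 0.410201
  f_Bull = 0.161897
  f_Bear = 0.0120102
Multiply by the mixture weights:
  w_Crisis·f_Crisis = 0.38 × 1.27373e-10 = 4.84019e-11
  w_Neutral·f_Neutral = 0.07 × 0.410201 = 0.0287141
  w_Bull·f_Bull = 0.47 × 0.161897 = 0.0760916
  w_Bear·f_Bear = 0.08 × 0.0120102 = 0.000960813
Evidence: 4.84019e-11 + 0.0287141 + 0.0760916 + 0.000960813 = 0.105766
P(Regime Neutral | data) ≈ 0.271

0.271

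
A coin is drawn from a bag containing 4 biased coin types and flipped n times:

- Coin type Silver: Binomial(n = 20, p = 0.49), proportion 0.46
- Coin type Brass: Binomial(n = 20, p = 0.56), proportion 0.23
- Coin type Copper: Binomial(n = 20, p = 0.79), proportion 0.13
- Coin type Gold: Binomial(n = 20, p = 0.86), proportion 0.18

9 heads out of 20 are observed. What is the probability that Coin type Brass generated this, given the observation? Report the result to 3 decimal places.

Posterior ∝ prior × likelihood, so P(k | x) ∝ P(Z=k) f_k(x); normalise over all components.
Component likelihoods at x = 9 heads out of 20:
  f_Silver = 0.166051
  f_Brass = 0.108862
  f_Copper = 0.000705118
  f_Gold = 1.75025e-05
Unnormalised posteriors:
  P(Z=Silver)·f_Silver = 0.46 × 0.166051 = 0.0763836
  P(Z=Brass)·f_Brass = 0.23 × 0.108862 = 0.0250383
  P(Z=Copper)·f_Copper = 0.13 × 0.000705118 = 9.16654e-05
  P(Z=Gold)·f_Gold = 0.18 × 1.75025e-05 = 3.15045e-06
Evidence: 0.0763836 + 0.0250383 + 9.16654e-05 + 3.15045e-06 = 0.101517
P(Coin type Brass | 9 heads out of 20) ≈ 0.247

0.247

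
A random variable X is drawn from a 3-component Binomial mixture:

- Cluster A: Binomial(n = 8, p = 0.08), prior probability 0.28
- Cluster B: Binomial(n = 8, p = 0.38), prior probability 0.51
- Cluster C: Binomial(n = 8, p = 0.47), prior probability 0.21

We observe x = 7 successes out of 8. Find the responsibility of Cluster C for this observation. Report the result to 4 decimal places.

0.6092

Apply Bayes' rule: the posterior for each component is proportional to its prior times its likelihood at x.
Binomial probabilities:
  L_A = C(8,7)·0.08^7·0.92^1 = 8·2.09715e-08·0.92 = 1.5435e-07
  L_B = C(8,7)·0.38^7·0.62^1 = 8·0.00114416·0.62 = 0.00567501
  L_C = C(8,7)·0.47^7·0.53^1 = 8·0.00506623·0.53 = 0.0214808
Weight by the priors:
  π_A·L_A = 0.28 × 1.5435e-07 = 4.32181e-08
  π_B·L_B = 0.51 × 0.00567501 = 0.00289426
  π_C·L_C = 0.21 × 0.0214808 = 0.00451097
Denominator: 4.32181e-08 + 0.00289426 + 0.00451097 = 0.00740527
So the posterior for Cluster C is 0.00451097 / 0.00740527 ≈ 0.6092.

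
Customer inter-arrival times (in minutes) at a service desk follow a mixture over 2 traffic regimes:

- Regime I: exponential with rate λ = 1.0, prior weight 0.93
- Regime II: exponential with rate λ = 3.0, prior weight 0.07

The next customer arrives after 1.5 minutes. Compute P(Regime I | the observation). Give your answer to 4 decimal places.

P(component k | x) = P(Z=k)·f_k(x) / marginal(x), where marginal(x) = Σ_j P(Z=j)·f_j(x).
Component likelihoods at x = 1.5 minutes:
  p_I = 0.22313
  p_II = 0.033327
Multiply by the mixture weights:
  P(Z=I)·p_I = 0.93 × 0.22313 = 0.207511
  P(Z=II)·p_II = 0.07 × 0.033327 = 0.00233289
Evidence: 0.207511 + 0.00233289 = 0.209844
P(Regime I | x) ≈ 0.9889

0.9889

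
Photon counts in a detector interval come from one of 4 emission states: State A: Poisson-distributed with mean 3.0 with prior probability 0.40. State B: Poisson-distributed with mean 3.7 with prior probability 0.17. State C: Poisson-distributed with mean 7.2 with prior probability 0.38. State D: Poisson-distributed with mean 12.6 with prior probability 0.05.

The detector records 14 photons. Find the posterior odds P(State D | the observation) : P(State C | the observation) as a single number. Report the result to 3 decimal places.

1.502

The posterior odds equal the prior odds times the likelihood ratio: (w_i/w_j)·(f_i(x)/f_j(x)).
Component likelihoods at x = 14 photons:
  f_A = e^(−3.0)·3.0^14/14! = 2.73153e-06
  f_B = e^(−3.7)·3.7^14/14! = 2.5558e-05
  f_C = e^(−7.2)·7.2^14/14! = 0.00861641
  f_D = e^(−12.6)·12.6^14/14! = 0.0983261
Odds = (0.05/0.38) × (0.0983261/0.00861641) = 0.131579 × 11.4115 ≈ 1.502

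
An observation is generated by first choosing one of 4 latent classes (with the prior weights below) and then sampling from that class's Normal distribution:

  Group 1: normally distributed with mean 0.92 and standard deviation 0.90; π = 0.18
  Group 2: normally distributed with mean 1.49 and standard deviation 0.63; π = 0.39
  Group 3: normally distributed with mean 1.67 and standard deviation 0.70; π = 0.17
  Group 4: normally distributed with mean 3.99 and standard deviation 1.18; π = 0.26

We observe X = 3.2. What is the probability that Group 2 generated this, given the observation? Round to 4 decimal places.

0.0701

Apply Bayes' rule: the posterior for each component is proportional to its prior times its likelihood at x.
Component likelihoods at x = 3.2:
  f_1 = 0.0179087
  f_2 = 0.0159137
  f_3 = 0.0522907
  f_4 = 0.270208
Weight by the priors:
  P(Z=1)·f_1 = 0.18 × 0.0179087 = 0.00322357
  P(Z=2)·f_2 = 0.39 × 0.0159137 = 0.00620633
  P(Z=3)·f_3 = 0.17 × 0.0522907 = 0.00888942
  P(Z=4)·f_4 = 0.26 × 0.270208 = 0.0702541
Evidence: 0.00322357 + 0.00620633 + 0.00888942 + 0.0702541 = 0.0885735
P(Group 2 | data) = 0.00620633 / 0.0885735 ≈ 0.0701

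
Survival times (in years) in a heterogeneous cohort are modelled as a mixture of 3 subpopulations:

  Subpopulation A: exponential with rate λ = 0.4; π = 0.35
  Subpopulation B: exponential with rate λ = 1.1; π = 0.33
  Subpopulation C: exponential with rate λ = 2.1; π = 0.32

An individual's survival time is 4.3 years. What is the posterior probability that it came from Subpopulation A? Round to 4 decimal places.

0.8842

By Bayes' theorem, P(k | x) = π_k f_k(x) / Σ_j π_j f_j(x).
Exponential densities:
  f_A = 0.0716265
  f_B = 0.00970912
  f_C = 0.000251501
Weight by the priors:
  π_A·f_A = 0.35 × 0.0716265 = 0.0250693
  π_B·f_B = 0.33 × 0.00970912 = 0.00320401
  π_C·f_C = 0.32 × 0.000251501 = 8.04804e-05
Normaliser: 0.0250693 + 0.00320401 + 8.04804e-05 = 0.0283538
So the posterior for Subpopulation A is 0.0250693 / 0.0283538 ≈ 0.8842.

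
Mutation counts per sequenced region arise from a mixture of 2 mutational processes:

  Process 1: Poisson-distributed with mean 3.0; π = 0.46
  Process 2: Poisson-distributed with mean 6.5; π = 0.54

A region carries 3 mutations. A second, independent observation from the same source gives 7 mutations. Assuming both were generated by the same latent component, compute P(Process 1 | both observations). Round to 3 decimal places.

0.291

Apply Bayes' rule: the posterior for each component is proportional to its prior times its likelihood at x.
Since both observations come from the same component, the likelihood for component k is f_k(x₁)·f_k(x₂).
  L_1 = [0.224042] × [0.021604] = 0.00484021
  L_2 = [0.0688137] × [0.146234] = 0.0100629
Prior × likelihood for each component:
  P(Z=1)·L_1 = 0.46 × 0.00484021 = 0.00222649
  P(Z=2)·L_2 = 0.54 × 0.0100629 = 0.00543397
Sum: 0.00222649 + 0.00543397 = 0.00766047
P(Process 1 | x₁,x₂) = 0.00222649 / 0.00766047 ≈ 0.291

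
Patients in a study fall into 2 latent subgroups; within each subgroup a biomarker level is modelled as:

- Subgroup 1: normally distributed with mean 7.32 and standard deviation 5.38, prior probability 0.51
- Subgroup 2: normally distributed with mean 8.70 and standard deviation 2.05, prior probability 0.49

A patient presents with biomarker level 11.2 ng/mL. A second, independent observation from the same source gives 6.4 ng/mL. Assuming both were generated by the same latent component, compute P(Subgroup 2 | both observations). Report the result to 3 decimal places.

The responsibility of component k is π_k f_k(x) divided by Σ_j π_j f_j(x).
Since both observations come from the same component, the likelihood for component k is f_k(x₁)·f_k(x₂).
  f_1 = [(1/(5.38·√(2π)))·exp(−(11.2−7.32)²/(2·5.38²)) = 0.074153·exp(-0.26006) = 0.0571724] × [0.0730765] = 0.00417796
  f_2 = [(1/(2.05·√(2π)))·exp(−(11.2−8.70)²/(2·2.05²)) = 0.194606·exp(-0.74360) = 0.0925151] × [0.103709] = 0.00959466
Multiply by the mixture weights:
  π_1·f_1 = 0.51 × 0.00417796 = 0.00213076
  π_2·f_2 = 0.49 × 0.00959466 = 0.00470138
Normaliser: 0.00213076 + 0.00470138 = 0.00683214
Responsibility of Subgroup 2: 0.00470138 / 0.00683214 ≈ 0.688

0.688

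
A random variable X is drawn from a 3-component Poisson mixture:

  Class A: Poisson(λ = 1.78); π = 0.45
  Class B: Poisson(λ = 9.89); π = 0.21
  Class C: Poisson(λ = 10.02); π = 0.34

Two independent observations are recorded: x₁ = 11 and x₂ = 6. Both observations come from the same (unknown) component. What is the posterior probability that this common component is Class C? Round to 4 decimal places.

0.6092

Apply Bayes' rule: the posterior for each component is proportional to its prior times its likelihood at x.
Since both observations come from the same component, the likelihood for component k is f_k(x₁)·f_k(x₂).
  f_A = [e^(−1.78)·1.78^11/11! = 2.40115e-06] × [0.00744978] = 1.78881e-08
  f_B = [e^(−9.89)·9.89^11/11! = 0.112417] × [0.0658677] = 0.00740464
  f_C = [e^(−10.02)·10.02^11/11! = 0.113962] × [0.0625523] = 0.00712856
Multiply by the mixture weights:
  P(Z=A)·f_A = 0.45 × 1.78881e-08 = 8.04963e-09
  P(Z=B)·f_B = 0.21 × 0.00740464 = 0.00155497
  P(Z=C)·f_C = 0.34 × 0.00712856 = 0.00242371
Evidence: 8.04963e-09 + 0.00155497 + 0.00242371 = 0.00397869
P(Class C | x₁, x₂) ≈ 0.6092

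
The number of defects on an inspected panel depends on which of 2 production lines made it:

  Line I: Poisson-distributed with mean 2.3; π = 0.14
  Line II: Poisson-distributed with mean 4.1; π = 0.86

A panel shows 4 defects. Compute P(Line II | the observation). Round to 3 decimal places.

0.911

P(component k | x) = w_k·f_k(x) / marginal(x), where marginal(x) = Σ_j w_j·f_j(x).
Poisson probabilities:
  L_I = 0.116902
  L_II = 0.195127
Prior × likelihood for each component:
  w_I·L_I = 0.14 × 0.116902 = 0.0163663
  w_II·L_II = 0.86 × 0.195127 = 0.167809
Marginal: 0.0163663 + 0.167809 = 0.184175
P(Line II | the observation) ≈ 0.911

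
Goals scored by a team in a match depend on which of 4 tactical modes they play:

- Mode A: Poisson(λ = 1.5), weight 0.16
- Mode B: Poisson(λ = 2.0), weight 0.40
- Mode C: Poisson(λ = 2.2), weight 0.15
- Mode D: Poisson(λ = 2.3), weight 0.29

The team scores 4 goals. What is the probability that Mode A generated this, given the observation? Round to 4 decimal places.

By Bayes' theorem, P(k | x) = w_k f_k(x) / Σ_j w_j f_j(x).
Component likelihoods at x = 4 goals:
  f_A = e^(−1.5)·1.5^4/4! = 0.0470665
  f_B = e^(−2.0)·2.0^4/4! = 0.0902235
  f_C = e^(−2.2)·2.2^4/4! = 0.108151
  f_D = e^(−2.3)·2.3^4/4! = 0.116902
Multiply by the mixture weights:
  w_A·f_A = 0.16 × 0.0470665 = 0.00753064
  w_B·f_B = 0.40 × 0.0902235 = 0.0360894
  w_C·f_C = 0.15 × 0.108151 = 0.0162227
  w_D·f_D = 0.29 × 0.116902 = 0.0339016
Marginal: 0.00753064 + 0.0360894 + 0.0162227 + 0.0339016 = 0.0937444
Responsibility of Mode A: 0.00753064 / 0.0937444 ≈ 0.0803

0.0803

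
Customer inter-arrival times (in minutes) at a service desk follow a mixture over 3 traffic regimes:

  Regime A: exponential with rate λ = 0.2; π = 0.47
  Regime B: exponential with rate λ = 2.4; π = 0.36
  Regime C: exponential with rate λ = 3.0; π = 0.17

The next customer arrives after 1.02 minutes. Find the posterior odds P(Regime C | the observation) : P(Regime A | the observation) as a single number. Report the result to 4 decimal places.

Since P(k|x) ∝ w_k f_k(x), the posterior odds are w_i f_i(x) / (w_j f_j(x)).
Evaluate each component's likelihood at the observed value:
  f_A = 0.163092
  f_B = 0.207519
  f_C = 0.140663
Posterior odds = (w_C·f_C) / (w_A·f_A) = (0.17·0.140663) / (0.47·0.163092) = 0.0239127 / 0.0766535 ≈ 0.3120

0.3120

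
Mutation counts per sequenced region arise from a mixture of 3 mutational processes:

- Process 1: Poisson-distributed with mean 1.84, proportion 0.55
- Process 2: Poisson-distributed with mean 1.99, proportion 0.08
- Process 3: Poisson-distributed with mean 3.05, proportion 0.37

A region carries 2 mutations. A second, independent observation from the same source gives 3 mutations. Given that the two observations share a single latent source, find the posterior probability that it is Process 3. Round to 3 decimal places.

0.392

The responsibility of component k is w_k f_k(x) divided by Σ_j w_j f_j(x).
Since both observations come from the same component, the likelihood for component k is f_k(x₁)·f_k(x₂).
  f_1 = [0.268846] × [0.164892] = 0.0443307
  f_2 = [0.270664] × [0.17954] = 0.0485951
  f_3 = [0.220278] × [0.22395] = 0.0493312
Unnormalised posteriors:
  w_1·f_1 = 0.55 × 0.0443307 = 0.0243819
  w_2·f_2 = 0.08 × 0.0485951 = 0.0038876
  w_3·f_3 = 0.37 × 0.0493312 = 0.0182525
Marginal: 0.0243819 + 0.0038876 + 0.0182525 = 0.046522
P(Process 3 | data) = 0.0182525 / 0.046522 ≈ 0.392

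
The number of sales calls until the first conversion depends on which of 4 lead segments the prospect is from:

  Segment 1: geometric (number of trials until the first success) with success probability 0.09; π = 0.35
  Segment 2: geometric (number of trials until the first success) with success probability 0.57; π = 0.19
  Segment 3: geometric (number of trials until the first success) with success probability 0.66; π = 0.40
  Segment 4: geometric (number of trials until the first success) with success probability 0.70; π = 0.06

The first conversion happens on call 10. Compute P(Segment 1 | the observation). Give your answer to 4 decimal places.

0.9947

Posterior ∝ prior × likelihood, so P(k | x) ∝ π_k f_k(x); normalise over all components.
Component likelihoods at x = 10:
  p_1 = 0.09·(1−0.09)^9 = 0.09·0.42793 = 0.0385137
  p_2 = 0.57·(1−0.57)^9 = 0.57·0.000502593 = 0.000286478
  p_3 = 0.66·(1−0.66)^9 = 0.66·6.0717e-05 = 4.00732e-05
  p_4 = 0.70·(1−0.70)^9 = 0.70·1.9683e-05 = 1.37781e-05
Multiply by the mixture weights:
  π_1·p_1 = 0.35 × 0.0385137 = 0.0134798
  π_2·p_2 = 0.19 × 0.000286478 = 5.44308e-05
  π_3·p_3 = 0.40 × 4.00732e-05 = 1.60293e-05
  π_4·p_4 = 0.06 × 1.37781e-05 = 8.26686e-07
Marginal: 0.0134798 + 5.44308e-05 + 1.60293e-05 + 8.26686e-07 = 0.0135511
Responsibility of Segment 1: 0.0134798 / 0.0135511 ≈ 0.9947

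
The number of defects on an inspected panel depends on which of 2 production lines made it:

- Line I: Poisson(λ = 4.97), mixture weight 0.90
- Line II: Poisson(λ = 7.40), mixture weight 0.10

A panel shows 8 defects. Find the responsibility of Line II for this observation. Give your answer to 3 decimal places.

The responsibility of component k is P(Z=k) f_k(x) divided by Σ_j P(Z=j) f_j(x).
Poisson probabilities:
  L_I = 0.0641043
  L_II = 0.136318
Multiply by the mixture weights:
  P(Z=I)·L_I = 0.90 × 0.0641043 = 0.0576938
  P(Z=II)·L_II = 0.10 × 0.136318 = 0.0136318
Sum: 0.0576938 + 0.0136318 = 0.0713257
P(Line II | data) = 0.0136318 / 0.0713257 ≈ 0.191

0.191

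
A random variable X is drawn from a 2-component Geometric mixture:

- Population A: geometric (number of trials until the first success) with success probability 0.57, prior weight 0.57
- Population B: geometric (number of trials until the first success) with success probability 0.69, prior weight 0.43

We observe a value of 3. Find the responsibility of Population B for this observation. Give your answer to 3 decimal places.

P(component k | x) = w_k·f_k(x) / marginal(x), where marginal(x) = Σ_j w_j·f_j(x).
Component likelihoods at x = 3:
  f_A = 0.57·(1−0.57)^2 = 0.57·0.1849 = 0.105393
  f_B = 0.69·(1−0.69)^2 = 0.69·0.0961 = 0.066309
Unnormalised posteriors:
  w_A·f_A = 0.57 × 0.105393 = 0.060074
  w_B·f_B = 0.43 × 0.066309 = 0.0285129
Marginal: 0.060074 + 0.0285129 = 0.0885869
P(Population B | 3) ≈ 0.322

0.322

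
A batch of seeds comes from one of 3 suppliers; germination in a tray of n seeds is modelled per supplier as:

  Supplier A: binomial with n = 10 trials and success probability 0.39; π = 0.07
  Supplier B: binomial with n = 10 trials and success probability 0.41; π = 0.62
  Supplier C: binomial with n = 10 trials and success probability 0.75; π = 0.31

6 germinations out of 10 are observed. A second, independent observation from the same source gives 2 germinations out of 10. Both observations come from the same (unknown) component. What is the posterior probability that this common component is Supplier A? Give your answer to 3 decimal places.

Posterior ∝ prior × likelihood, so P(k | x) ∝ π_k f_k(x); normalise over all components.
Since both observations come from the same component, the likelihood for component k is f_k(x₁)·f_k(x₂).
  p_A = [C(10,6)·0.39^6·0.61^4 = 210·0.00351874·0.138458 = 0.102312] × [0.131214] = 0.0134248
  p_B = [C(10,6)·0.41^6·0.59^4 = 210·0.0047501·0.121174 = 0.120873] × [0.11107] = 0.0134254
  p_C = [C(10,6)·0.75^6·0.25^4 = 210·0.177979·0.00390625 = 0.145998] × [0.000386238] = 5.639e-05
Prior × likelihood for each component:
  π_A·p_A = 0.07 × 0.0134248 = 0.000939734
  π_B·p_B = 0.62 × 0.0134254 = 0.00832374
  π_C·p_C = 0.31 × 5.639e-05 = 1.74809e-05
Normaliser: 0.000939734 + 0.00832374 + 1.74809e-05 = 0.00928095
P(Supplier A | x₁, x₂) ≈ 0.101

0.101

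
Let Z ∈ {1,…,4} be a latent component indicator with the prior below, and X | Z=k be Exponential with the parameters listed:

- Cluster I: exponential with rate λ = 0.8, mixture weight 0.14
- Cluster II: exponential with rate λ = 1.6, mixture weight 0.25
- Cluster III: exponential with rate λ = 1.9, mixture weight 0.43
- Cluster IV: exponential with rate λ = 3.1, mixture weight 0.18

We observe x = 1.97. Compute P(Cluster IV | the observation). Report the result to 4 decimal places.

The responsibility of component k is w_k f_k(x) divided by Σ_j w_j f_j(x).
Exponential densities:
  L_I = 0.165441
  L_II = 0.0684264
  L_III = 0.0449976
  L_IV = 0.00690439
Weight by the priors:
  w_I·L_I = 0.14 × 0.165441 = 0.0231617
  w_II·L_II = 0.25 × 0.0684264 = 0.0171066
  w_III·L_III = 0.43 × 0.0449976 = 0.019349
  w_IV·L_IV = 0.18 × 0.00690439 = 0.00124279
Denominator: 0.0231617 + 0.0171066 + 0.019349 + 0.00124279 = 0.06086
P(Cluster IV | data) ≈ 0.0204

0.0204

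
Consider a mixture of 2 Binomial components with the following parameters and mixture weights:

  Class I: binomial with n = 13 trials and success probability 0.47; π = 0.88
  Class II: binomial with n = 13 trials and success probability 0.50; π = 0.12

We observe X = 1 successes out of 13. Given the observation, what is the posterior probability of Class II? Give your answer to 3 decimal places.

Posterior ∝ prior × likelihood, so P(k | x) ∝ π_k f_k(x); normalise over all components.
Component likelihoods at x = 1 successes out of 13:
  L_I = 0.00300159
  L_II = 0.00158691
Weight by the priors:
  π_I·L_I = 0.88 × 0.00300159 = 0.0026414
  π_II·L_II = 0.12 × 0.00158691 = 0.00019043
Normaliser: 0.0026414 + 0.00019043 = 0.00283183
Responsibility of Class II: 0.00019043 / 0.00283183 ≈ 0.067

0.067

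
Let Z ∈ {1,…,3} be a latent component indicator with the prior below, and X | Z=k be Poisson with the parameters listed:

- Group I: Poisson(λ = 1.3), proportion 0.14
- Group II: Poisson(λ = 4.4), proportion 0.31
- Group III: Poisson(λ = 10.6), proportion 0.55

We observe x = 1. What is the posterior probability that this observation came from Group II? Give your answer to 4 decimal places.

0.2519

Posterior ∝ prior × likelihood, so P(k | x) ∝ π_k f_k(x); normalise over all components.
Evaluate each component's likelihood at the observed value:
  L_I = e^(−1.3)·1.3^1/1! = 0.354291
  L_II = e^(−4.4)·4.4^1/1! = 0.0540203
  L_III = e^(−10.6)·10.6^1/1! = 0.00026411
Prior × likelihood for each component:
  π_I·L_I = 0.14 × 0.354291 = 0.0496008
  π_II·L_II = 0.31 × 0.0540203 = 0.0167463
  π_III·L_III = 0.55 × 0.00026411 = 0.00014526
Denominator: 0.0496008 + 0.0167463 + 0.00014526 = 0.0664923
P(Group II | 1) ≈ 0.2519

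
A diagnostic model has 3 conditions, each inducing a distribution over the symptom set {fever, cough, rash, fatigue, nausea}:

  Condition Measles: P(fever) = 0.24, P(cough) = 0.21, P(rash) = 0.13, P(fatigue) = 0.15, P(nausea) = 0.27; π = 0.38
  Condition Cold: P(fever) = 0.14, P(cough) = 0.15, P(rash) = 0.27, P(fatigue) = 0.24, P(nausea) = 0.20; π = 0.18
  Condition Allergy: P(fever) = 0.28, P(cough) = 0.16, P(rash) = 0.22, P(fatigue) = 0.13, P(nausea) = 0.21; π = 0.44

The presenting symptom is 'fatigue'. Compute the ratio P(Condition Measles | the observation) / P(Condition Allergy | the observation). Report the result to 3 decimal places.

Posterior odds = (π_i f_i(x)) / (π_j f_j(x)); the normalising sum cancels.
Component likelihoods at x = 'fatigue':
  f_Measles = P(fatigue | comp) = 0.15
  f_Cold = P(fatigue | comp) = 0.24
  f_Allergy = P(fatigue | comp) = 0.13
Posterior odds = (π_Measles·f_Measles) / (π_Allergy·f_Allergy) = (0.38·0.15) / (0.44·0.13) = 0.057 / 0.0572 ≈ 0.997

0.997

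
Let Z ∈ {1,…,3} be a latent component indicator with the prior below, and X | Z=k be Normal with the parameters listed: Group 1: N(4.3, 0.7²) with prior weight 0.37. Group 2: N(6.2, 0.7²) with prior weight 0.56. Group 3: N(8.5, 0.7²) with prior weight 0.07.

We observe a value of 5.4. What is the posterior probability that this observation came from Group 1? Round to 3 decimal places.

P(component k | x) = w_k·f_k(x) / marginal(x), where marginal(x) = Σ_j w_j·f_j(x).
Component likelihoods at x = 5.4:
  p_1 = (1/(0.7·√(2π)))·exp(−(5.4−4.3)²/(2·0.7²)) = 0.569918·exp(-1.23469) = 0.165803
  p_2 = (1/(0.7·√(2π)))·exp(−(5.4−6.2)²/(2·0.7²)) = 0.569918·exp(-0.65306) = 0.296614
  p_3 = (1/(0.7·√(2π)))·exp(−(5.4−8.5)²/(2·0.7²)) = 0.569918·exp(-9.80612) = 3.14099e-05
Multiply by the mixture weights:
  w_1·p_1 = 0.37 × 0.165803 = 0.061347
  w_2·p_2 = 0.56 × 0.296614 = 0.166104
  w_3·p_3 = 0.07 × 3.14099e-05 = 2.1987e-06
Normaliser: 0.061347 + 0.166104 + 2.1987e-06 = 0.227453
Responsibility of Group 1: 0.061347 / 0.227453 ≈ 0.270

0.270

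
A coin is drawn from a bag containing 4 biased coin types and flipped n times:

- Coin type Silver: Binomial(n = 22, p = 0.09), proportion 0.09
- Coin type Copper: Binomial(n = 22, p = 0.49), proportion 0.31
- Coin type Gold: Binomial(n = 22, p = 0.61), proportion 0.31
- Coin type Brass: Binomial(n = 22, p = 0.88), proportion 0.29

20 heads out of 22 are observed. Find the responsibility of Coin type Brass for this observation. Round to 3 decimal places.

Apply Bayes' rule: the posterior for each component is proportional to its prior times its likelihood at x.
Component likelihoods at x = 20 heads out of 22:
  p_Silver = 2.32565e-19
  p_Copper = 3.82537e-05
  p_Gold = 0.00178788
  p_Brass = 0.258005
Weight by the priors:
  P(Z=Silver)·p_Silver = 0.09 × 2.32565e-19 = 2.09309e-20
  P(Z=Copper)·p_Copper = 0.31 × 3.82537e-05 = 1.18587e-05
  P(Z=Gold)·p_Gold = 0.31 × 0.00178788 = 0.000554242
  P(Z=Brass)·p_Brass = 0.29 × 0.258005 = 0.0748214
Sum: 2.09309e-20 + 1.18587e-05 + 0.000554242 + 0.0748214 = 0.0753875
P(Coin type Brass | the observation) ≈ 0.992

0.992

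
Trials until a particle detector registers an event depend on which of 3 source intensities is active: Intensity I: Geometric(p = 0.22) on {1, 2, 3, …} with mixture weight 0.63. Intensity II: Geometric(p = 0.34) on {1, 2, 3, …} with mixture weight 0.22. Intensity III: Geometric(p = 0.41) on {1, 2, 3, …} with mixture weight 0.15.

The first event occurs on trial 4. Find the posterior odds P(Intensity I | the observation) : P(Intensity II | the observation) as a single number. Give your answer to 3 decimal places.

3.059

Only the two components matter; the odds are (P(Z=i) f_i(x)) / (P(Z=j) f_j(x)).
Evaluate each component's likelihood at the observed value:
  f_I = 0.104401
  f_II = 0.0977486
  f_III = 0.0842054
Odds = (0.63/0.22) × (0.104401/0.0977486) = 2.86364 × 1.06806 ≈ 3.059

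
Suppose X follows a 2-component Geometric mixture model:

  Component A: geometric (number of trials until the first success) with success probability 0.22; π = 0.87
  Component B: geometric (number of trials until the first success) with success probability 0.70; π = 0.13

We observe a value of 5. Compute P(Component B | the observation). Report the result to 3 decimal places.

Apply Bayes' rule: the posterior for each component is proportional to its prior times its likelihood at x.
Component likelihoods at x = 5:
  L_A = 0.22·(1−0.22)^4 = 0.22·0.370151 = 0.0814331
  L_B = 0.70·(1−0.70)^4 = 0.70·0.0081 = 0.00567
Prior × likelihood for each component:
  w_A·L_A = 0.87 × 0.0814331 = 0.0708468
  w_B·L_B = 0.13 × 0.00567 = 0.0007371
Normaliser: 0.0708468 + 0.0007371 = 0.0715839
So the posterior for Component B is 0.0007371 / 0.0715839 ≈ 0.010.

0.010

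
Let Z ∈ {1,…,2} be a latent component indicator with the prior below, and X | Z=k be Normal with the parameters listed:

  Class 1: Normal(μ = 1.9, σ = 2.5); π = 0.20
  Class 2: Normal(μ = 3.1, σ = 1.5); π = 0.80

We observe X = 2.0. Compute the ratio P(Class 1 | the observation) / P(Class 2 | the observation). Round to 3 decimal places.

Posterior odds = (w_i f_i(x)) / (w_j f_j(x)); the normalising sum cancels.
Evaluate each component's likelihood at the observed value:
  p_1 = (1/(2.5·√(2π)))·exp(−(2.0−1.9)²/(2·2.5²)) = 0.159577·exp(-0.00080) = 0.159449
  p_2 = (1/(1.5·√(2π)))·exp(−(2.0−3.1)²/(2·1.5²)) = 0.265962·exp(-0.26889) = 0.203255
Posterior odds = (w_1·p_1) / (w_2·p_2) = (0.20·0.159449) / (0.80·0.203255) = 0.0318899 / 0.162604 ≈ 0.196

0.196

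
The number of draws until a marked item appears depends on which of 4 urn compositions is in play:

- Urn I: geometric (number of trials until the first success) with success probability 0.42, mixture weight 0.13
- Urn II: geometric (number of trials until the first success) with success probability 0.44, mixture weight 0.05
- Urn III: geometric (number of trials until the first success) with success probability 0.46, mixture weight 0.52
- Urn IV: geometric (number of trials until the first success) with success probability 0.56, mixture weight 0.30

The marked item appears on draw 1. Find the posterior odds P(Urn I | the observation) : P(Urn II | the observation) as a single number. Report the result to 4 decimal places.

Since P(k|x) ∝ P(Z=k) f_k(x), the posterior odds are P(Z=i) f_i(x) / (P(Z=j) f_j(x)).
Component likelihoods at x = 1:
  p_I = 0.42
  p_II = 0.44
  p_III = 0.46
  p_IV = 0.56
Posterior odds = (P(Z=I)·p_I) / (P(Z=II)·p_II) = (0.13·0.42) / (0.05·0.44) = 0.0546 / 0.022 ≈ 2.4818

2.4818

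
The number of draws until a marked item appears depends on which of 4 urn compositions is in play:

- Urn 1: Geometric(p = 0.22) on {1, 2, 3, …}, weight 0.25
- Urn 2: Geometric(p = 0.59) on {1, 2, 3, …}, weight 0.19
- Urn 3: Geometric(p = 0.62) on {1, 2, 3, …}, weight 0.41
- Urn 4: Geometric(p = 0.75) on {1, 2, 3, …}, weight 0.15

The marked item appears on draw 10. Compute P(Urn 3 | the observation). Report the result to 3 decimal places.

0.007

By Bayes' theorem, P(k | x) = w_k f_k(x) / Σ_j w_j f_j(x).
Evaluate each component's likelihood at the observed value:
  f_1 = 0.0235112
  f_2 = 0.000193155
  f_3 = 0.000102434
  f_4 = 2.86102e-06
Weight by the priors:
  w_1·f_1 = 0.25 × 0.0235112 = 0.00587779
  w_2·f_2 = 0.19 × 0.000193155 = 3.66995e-05
  w_3·f_3 = 0.41 × 0.000102434 = 4.19979e-05
  w_4·f_4 = 0.15 × 2.86102e-06 = 4.29153e-07
Marginal: 0.00587779 + 3.66995e-05 + 4.19979e-05 + 4.29153e-07 = 0.00595692
P(Urn 3 | 10) ≈ 0.007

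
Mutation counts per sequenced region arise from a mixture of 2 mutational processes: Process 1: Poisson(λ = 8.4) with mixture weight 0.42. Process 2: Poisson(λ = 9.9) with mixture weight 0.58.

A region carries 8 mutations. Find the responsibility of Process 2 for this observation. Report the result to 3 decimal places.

0.534

Posterior ∝ prior × likelihood, so P(k | x) ∝ π_k f_k(x); normalise over all components.
Evaluate each component's likelihood at the observed value:
  f_1 = e^(−8.4)·8.4^8/8! = 0.138242
  f_2 = e^(−9.9)·9.9^8/8! = 0.114827
Weight by the priors:
  π_1·f_1 = 0.42 × 0.138242 = 0.0580617
  π_2·f_2 = 0.58 × 0.114827 = 0.0665999
Marginal: 0.0580617 + 0.0665999 = 0.124662
So the posterior for Process 2 is 0.0665999 / 0.124662 ≈ 0.534.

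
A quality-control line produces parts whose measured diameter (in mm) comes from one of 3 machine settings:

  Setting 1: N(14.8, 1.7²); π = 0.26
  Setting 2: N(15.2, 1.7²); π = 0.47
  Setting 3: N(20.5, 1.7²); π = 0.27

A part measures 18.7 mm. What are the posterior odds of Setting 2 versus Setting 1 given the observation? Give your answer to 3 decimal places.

3.017

The posterior odds equal the prior odds times the likelihood ratio: (P(Z=i)/P(Z=j))·(f_i(x)/f_j(x)).
Normal densities:
  p_1 = 0.0168896
  p_2 = 0.0281856
  p_3 = 0.133973
0.0132472 / 0.00439131 ≈ 3.017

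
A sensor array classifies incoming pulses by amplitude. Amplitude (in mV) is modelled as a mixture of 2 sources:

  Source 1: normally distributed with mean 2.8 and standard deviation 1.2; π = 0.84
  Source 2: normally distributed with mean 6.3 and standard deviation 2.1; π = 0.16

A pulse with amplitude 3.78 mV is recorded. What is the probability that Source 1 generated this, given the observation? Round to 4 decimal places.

0.9311

P(component k | x) = π_k·f_k(x) / marginal(x), where marginal(x) = Σ_j π_j·f_j(x).
Normal densities:
  f_1 = (1/(1.2·√(2π)))·exp(−(3.78−2.8)²/(2·1.2²)) = 0.332452·exp(-0.33347) = 0.238179
  f_2 = (1/(2.1·√(2π)))·exp(−(3.78−6.3)²/(2·2.1²)) = 0.189973·exp(-0.72000) = 0.0924695
Prior × likelihood for each component:
  π_1·f_1 = 0.84 × 0.238179 = 0.20007
  π_2·f_2 = 0.16 × 0.0924695 = 0.0147951
Normaliser: 0.20007 + 0.0147951 = 0.214866
Responsibility of Source 1: 0.20007 / 0.214866 ≈ 0.9311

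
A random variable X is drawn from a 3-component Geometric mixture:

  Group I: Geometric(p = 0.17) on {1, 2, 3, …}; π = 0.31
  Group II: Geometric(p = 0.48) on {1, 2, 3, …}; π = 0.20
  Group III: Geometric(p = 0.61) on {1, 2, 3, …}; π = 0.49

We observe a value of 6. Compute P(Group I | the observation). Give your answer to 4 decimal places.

0.7658

By Bayes' theorem, P(k | x) = π_k f_k(x) / Σ_j π_j f_j(x).
Component likelihoods at x = 6:
  L_I = 0.17·(1−0.17)^5 = 0.17·0.393904 = 0.0669637
  L_II = 0.48·(1−0.48)^5 = 0.48·0.0380204 = 0.0182498
  L_III = 0.61·(1−0.61)^5 = 0.61·0.00902242 = 0.00550368
Multiply by the mixture weights:
  π_I·L_I = 0.31 × 0.0669637 = 0.0207587
  π_II·L_II = 0.20 × 0.0182498 = 0.00364996
  π_III·L_III = 0.49 × 0.00550368 = 0.0026968
Normaliser: 0.0207587 + 0.00364996 + 0.0026968 = 0.0271055
Responsibility of Group I: 0.0207587 / 0.0271055 ≈ 0.7658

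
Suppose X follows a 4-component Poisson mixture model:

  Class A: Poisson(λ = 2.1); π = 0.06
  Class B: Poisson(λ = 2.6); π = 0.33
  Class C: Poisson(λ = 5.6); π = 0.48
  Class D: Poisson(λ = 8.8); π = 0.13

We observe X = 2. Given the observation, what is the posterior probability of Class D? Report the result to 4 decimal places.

0.0059

Posterior ∝ prior × likelihood, so P(k | x) ∝ π_k f_k(x); normalise over all components.
Poisson probabilities:
  f_A = 0.270016
  f_B = 0.251045
  f_C = 0.0579825
  f_D = 0.00583638
Unnormalised posteriors:
  π_A·f_A = 0.06 × 0.270016 = 0.016201
  π_B·f_B = 0.33 × 0.251045 = 0.0828447
  π_C·f_C = 0.48 × 0.0579825 = 0.0278316
  π_D·f_D = 0.13 × 0.00583638 = 0.00075873
Evidence: 0.016201 + 0.0828447 + 0.0278316 + 0.00075873 = 0.127636
P(Class D | the observation) = 0.00075873 / 0.127636 ≈ 0.0059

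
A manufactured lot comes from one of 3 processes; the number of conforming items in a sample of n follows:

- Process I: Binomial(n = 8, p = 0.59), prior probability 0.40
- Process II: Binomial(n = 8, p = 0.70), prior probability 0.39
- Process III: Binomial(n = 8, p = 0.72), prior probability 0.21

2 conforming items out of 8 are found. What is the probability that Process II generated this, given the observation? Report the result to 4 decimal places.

0.1633

By Bayes' theorem, P(k | x) = π_k f_k(x) / Σ_j π_j f_j(x).
Evaluate each component's likelihood at the observed value:
  L_I = 0.0462983
  L_II = 0.0100019
  L_III = 0.00699473
Weight by the priors:
  π_I·L_I = 0.40 × 0.0462983 = 0.0185193
  π_II·L_II = 0.39 × 0.0100019 = 0.00390073
  π_III·L_III = 0.21 × 0.00699473 = 0.00146889
Evidence: 0.0185193 + 0.00390073 + 0.00146889 = 0.023889
P(Process II | data) ≈ 0.1633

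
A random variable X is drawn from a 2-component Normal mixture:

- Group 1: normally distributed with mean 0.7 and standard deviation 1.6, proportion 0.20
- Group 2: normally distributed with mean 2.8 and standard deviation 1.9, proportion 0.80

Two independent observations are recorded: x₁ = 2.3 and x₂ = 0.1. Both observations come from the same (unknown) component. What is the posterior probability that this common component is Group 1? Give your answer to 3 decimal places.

0.362

Apply Bayes' rule: the posterior for each component is proportional to its prior times its likelihood at x.
Since both observations come from the same component, the likelihood for component k is f_k(x₁)·f_k(x₂).
  L_1 = [0.151232] × [0.232409] = 0.0351477
  L_2 = [0.202824] × [0.0764982] = 0.0155156
Prior × likelihood for each component:
  π_1·L_1 = 0.20 × 0.0351477 = 0.00702953
  π_2·L_2 = 0.80 × 0.0155156 = 0.0124125
Evidence: 0.00702953 + 0.0124125 = 0.0194421
P(Group 1 | data) = 0.00702953 / 0.0194421 ≈ 0.362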